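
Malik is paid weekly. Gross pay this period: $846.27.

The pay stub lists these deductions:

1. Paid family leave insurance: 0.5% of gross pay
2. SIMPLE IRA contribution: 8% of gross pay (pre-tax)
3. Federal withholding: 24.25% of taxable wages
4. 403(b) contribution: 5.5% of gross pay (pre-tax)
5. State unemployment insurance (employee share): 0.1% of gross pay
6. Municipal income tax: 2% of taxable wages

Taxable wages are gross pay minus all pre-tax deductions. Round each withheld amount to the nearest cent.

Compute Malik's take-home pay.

SIMPLE IRA contribution: $846.27 × 0.08 = $67.70
403(b) contribution: $846.27 × 0.055 = $46.54
Pre-tax total = $67.70 + $46.54 = $114.24
Taxable wages = $846.27 − $114.24 = $732.03
Federal withholding: $732.03 × 0.2425 = $177.52
Municipal income tax: $732.03 × 0.02 = $14.64
State unemployment insurance (employee share): $846.27 × 0.001 = $0.85
Paid family leave insurance: $846.27 × 0.005 = $4.23
Total deductions = $67.70 + $46.54 + $177.52 + $14.64 + $0.85 + $4.23 = $311.48
Net pay = $846.27 − $311.48 = $534.79

$534.79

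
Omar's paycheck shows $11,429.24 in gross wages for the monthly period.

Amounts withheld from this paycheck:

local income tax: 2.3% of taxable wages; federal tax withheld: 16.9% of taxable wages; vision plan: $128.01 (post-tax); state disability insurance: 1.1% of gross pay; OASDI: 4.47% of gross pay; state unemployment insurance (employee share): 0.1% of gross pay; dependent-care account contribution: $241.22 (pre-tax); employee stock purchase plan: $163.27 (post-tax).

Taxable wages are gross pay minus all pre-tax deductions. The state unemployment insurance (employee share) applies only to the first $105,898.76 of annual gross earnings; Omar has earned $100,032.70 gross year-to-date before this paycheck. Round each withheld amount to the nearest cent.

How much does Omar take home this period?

Dependent-care account contribution: $241.22
Taxable wages = $11,429.24 − $241.22 = $11,188.02
Local income tax: $11,188.02 × 0.023 = $257.32
Federal tax withheld: $11,188.02 × 0.169 = $1,890.78
OASDI: $11,429.24 × 0.0447 = $510.89
State disability insurance: $11,429.24 × 0.011 = $125.72
State unemployment insurance (employee share): only $105,898.76 − $100,032.70 = $5,866.06 of this check is subject → $5,866.06 × 0.001 = $5.87
Employee stock purchase plan: $163.27
Vision plan: $128.01
Total deductions = $241.22 + $257.32 + $1,890.78 + $510.89 + $125.72 + $5.87 + $163.27 + $128.01 = $3,323.08
Net pay = $11,429.24 − $3,323.08 = $8,106.16

$8,106.16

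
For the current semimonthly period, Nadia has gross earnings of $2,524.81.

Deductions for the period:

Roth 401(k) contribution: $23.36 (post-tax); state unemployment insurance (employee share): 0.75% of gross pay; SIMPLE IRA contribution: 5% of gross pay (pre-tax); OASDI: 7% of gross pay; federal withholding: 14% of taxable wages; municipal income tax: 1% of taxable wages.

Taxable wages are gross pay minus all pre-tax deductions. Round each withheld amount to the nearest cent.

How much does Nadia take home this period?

SIMPLE IRA contribution: $2,524.81 × 0.05 = $126.24
Taxable wages = $2,524.81 − $126.24 = $2,398.57
Municipal income tax: $2,398.57 × 0.01 = $23.99
Federal withholding: $2,398.57 × 0.14 = $335.80
OASDI: $2,524.81 × 0.07 = $176.74
State unemployment insurance (employee share): $2,524.81 × 0.0075 = $18.94
Roth 401(k) contribution: $23.36
Total deductions = $126.24 + $23.99 + $335.80 + $176.74 + $18.94 + $23.36 = $705.07
Net pay = $2,524.81 − $705.07 = $1,819.74

$1,819.74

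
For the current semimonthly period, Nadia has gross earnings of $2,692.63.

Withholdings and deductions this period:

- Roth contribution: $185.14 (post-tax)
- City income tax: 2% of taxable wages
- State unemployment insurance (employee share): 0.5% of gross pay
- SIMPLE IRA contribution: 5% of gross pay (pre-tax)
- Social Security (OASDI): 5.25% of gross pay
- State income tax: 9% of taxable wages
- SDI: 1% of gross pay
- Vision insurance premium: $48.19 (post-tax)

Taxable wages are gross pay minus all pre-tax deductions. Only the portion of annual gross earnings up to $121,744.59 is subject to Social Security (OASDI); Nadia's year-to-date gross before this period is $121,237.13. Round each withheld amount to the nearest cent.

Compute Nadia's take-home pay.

SIMPLE IRA contribution: $2,692.63 × 0.05 = $134.63
Taxable wages = $2,692.63 − $134.63 = $2,558.00
City income tax: $2,558.00 × 0.02 = $51.16
State income tax: $2,558.00 × 0.09 = $230.22
SDI: $2,692.63 × 0.01 = $26.93
Social Security (OASDI): only $121,744.59 − $121,237.13 = $507.46 of this check is subject → $507.46 × 0.0525 = $26.64
State unemployment insurance (employee share): $2,692.63 × 0.005 = $13.46
Vision insurance premium: $48.19
Roth contribution: $185.14
Total deductions = $134.63 + $51.16 + $230.22 + $26.93 + $26.64 + $13.46 + $48.19 + $185.14 = $716.37
Net pay = $2,692.63 − $716.37 = $1,976.26

$1,976.26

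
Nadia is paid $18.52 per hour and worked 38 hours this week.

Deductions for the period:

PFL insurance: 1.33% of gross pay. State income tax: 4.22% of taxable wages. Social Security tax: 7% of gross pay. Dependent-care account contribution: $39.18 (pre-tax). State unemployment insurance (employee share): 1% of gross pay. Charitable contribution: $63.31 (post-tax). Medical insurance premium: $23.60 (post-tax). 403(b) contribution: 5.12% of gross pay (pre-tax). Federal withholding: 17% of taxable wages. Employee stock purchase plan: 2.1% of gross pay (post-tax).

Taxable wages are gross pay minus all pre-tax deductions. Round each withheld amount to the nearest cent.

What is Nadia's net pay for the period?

Gross pay: 38 × $18.52 = $703.76
403(b) contribution: $703.76 × 0.0512 = $36.03
Dependent-care account contribution: $39.18
Pre-tax total = $36.03 + $39.18 = $75.21
Taxable wages = $703.76 − $75.21 = $628.55
State income tax: $628.55 × 0.0422 = $26.52
Federal withholding: $628.55 × 0.17 = $106.85
PFL insurance: $703.76 × 0.0133 = $9.36
Social Security tax: $703.76 × 0.07 = $49.26
State unemployment insurance (employee share): $703.76 × 0.01 = $7.04
Employee stock purchase plan: $703.76 × 0.021 = $14.78
Charitable contribution: $63.31
Medical insurance premium: $23.60
Total deductions = $36.03 + $39.18 + $26.52 + $106.85 + $9.36 + $49.26 + $7.04 + $14.78 + $63.31 + $23.60 = $375.93
Net pay = $703.76 − $375.93 = $327.83

$327.83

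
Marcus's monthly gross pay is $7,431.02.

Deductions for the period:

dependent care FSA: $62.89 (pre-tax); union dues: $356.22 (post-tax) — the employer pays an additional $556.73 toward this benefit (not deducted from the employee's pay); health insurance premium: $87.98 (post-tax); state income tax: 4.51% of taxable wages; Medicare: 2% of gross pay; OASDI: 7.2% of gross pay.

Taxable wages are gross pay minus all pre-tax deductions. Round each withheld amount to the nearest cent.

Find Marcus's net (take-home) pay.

Dependent care FSA: $62.89
Taxable wages = $7,431.02 − $62.89 = $7,368.13
State income tax: $7,368.13 × 0.0451 = $332.30
OASDI: $7,431.02 × 0.072 = $535.03
Medicare: $7,431.02 × 0.02 = $148.62
Union dues: $356.22
Health insurance premium: $87.98
(Employer's $556.73 toward union dues is not withheld from the employee.)
Total deductions = $62.89 + $332.30 + $535.03 + $148.62 + $356.22 + $87.98 = $1,523.04
Net pay = $7,431.02 − $1,523.04 = $5,907.98

$5,907.98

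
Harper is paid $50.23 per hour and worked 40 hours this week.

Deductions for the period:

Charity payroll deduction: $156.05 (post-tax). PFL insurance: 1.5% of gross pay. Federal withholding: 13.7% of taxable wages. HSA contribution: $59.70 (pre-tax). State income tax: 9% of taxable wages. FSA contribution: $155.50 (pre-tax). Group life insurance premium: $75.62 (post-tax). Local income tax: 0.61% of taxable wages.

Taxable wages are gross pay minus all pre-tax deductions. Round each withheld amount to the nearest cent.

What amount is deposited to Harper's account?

Gross pay: 40 × $50.23 = $2009.20
HSA contribution: $59.70
FSA contribution: $155.50
Pre-tax total = $59.70 + $155.50 = $215.20
Taxable wages = $2009.20 − $215.20 = $1794.00
State income tax: $1794.00 × 0.09 = $161.46
Local income tax: $1794.00 × 0.0061 = $10.94
Federal withholding: $1794.00 × 0.137 = $245.78
PFL insurance: $2009.20 × 0.015 = $30.14
Group life insurance premium: $75.62
Charity payroll deduction: $156.05
Total deductions = $59.70 + $155.50 + $161.46 + $10.94 + $245.78 + $30.14 + $75.62 + $156.05 = $895.19
Net pay = $2009.20 − $895.19 = $1114.01

$1114.01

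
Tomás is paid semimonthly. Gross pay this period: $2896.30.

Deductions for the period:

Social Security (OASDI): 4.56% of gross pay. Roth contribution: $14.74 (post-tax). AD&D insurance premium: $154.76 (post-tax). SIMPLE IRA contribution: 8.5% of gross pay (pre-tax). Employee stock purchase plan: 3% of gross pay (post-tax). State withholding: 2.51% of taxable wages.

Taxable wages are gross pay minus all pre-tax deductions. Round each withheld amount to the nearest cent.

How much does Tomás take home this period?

SIMPLE IRA contribution: $2896.30 × 0.085 = $246.19
Taxable wages = $2896.30 − $246.19 = $2650.11
State withholding: $2650.11 × 0.0251 = $66.52
Social Security (OASDI): $2896.30 × 0.0456 = $132.07
Roth contribution: $14.74
AD&D insurance premium: $154.76
Employee stock purchase plan: $2896.30 × 0.03 = $86.89
Total deductions = $246.19 + $66.52 + $132.07 + $14.74 + $154.76 + $86.89 = $701.17
Net pay = $2896.30 − $701.17 = $2195.13

$2195.13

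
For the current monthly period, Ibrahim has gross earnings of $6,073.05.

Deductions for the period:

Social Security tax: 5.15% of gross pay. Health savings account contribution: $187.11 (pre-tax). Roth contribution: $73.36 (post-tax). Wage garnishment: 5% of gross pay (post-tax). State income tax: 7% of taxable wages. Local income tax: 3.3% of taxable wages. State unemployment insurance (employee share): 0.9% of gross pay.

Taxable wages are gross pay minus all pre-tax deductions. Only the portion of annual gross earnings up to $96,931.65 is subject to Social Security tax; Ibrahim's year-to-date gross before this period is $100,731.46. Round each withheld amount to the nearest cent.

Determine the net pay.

$4,848.01

Health savings account contribution: $187.11
Taxable wages = $6,073.05 − $187.11 = $5,885.94
State income tax: $5,885.94 × 0.07 = $412.02
Local income tax: $5,885.94 × 0.033 = $194.24
Social Security tax: annual cap $96,931.65 already reached (YTD $100,731.46), so $0.00
State unemployment insurance (employee share): $6,073.05 × 0.009 = $54.66
Roth contribution: $73.36
Wage garnishment: $6,073.05 × 0.05 = $303.65
Total deductions = $187.11 + $412.02 + $194.24 + $0.00 + $54.66 + $73.36 + $303.65 = $1,225.04
Net pay = $6,073.05 − $1,225.04 = $4,848.01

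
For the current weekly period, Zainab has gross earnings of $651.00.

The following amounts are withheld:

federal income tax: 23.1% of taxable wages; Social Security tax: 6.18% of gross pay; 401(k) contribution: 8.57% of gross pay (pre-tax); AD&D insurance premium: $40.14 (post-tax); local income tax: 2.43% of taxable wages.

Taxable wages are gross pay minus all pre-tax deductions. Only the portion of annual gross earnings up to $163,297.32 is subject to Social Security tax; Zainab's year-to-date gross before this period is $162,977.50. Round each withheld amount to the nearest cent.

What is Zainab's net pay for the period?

401(k) contribution: $651.00 × 0.0857 = $55.79
Taxable wages = $651.00 − $55.79 = $595.21
Local income tax: $595.21 × 0.0243 = $14.46
Federal income tax: $595.21 × 0.231 = $137.49
Social Security tax: only $163,297.32 − $162,977.50 = $319.82 of this check is subject → $319.82 × 0.0618 = $19.76
AD&D insurance premium: $40.14
Total deductions = $55.79 + $14.46 + $137.49 + $19.76 + $40.14 = $267.64
Net pay = $651.00 − $267.64 = $383.36

$383.36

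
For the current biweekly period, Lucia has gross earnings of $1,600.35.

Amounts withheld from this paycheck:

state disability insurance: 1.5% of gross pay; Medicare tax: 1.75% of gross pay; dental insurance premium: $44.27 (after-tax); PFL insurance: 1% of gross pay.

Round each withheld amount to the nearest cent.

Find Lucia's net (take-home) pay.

$1,488.06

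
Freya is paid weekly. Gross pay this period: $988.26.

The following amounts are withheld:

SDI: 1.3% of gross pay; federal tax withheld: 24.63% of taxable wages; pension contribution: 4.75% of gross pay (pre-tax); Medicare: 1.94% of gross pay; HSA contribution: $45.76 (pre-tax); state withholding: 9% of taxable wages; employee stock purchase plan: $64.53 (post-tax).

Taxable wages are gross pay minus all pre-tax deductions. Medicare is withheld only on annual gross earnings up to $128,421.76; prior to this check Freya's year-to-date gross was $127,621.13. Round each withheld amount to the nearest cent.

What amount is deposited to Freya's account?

$501.47

HSA contribution: $45.76
Pension contribution: $988.26 × 0.0475 = $46.94
Pre-tax total = $45.76 + $46.94 = $92.70
Taxable wages = $988.26 − $92.70 = $895.56
Federal tax withheld: $895.56 × 0.2463 = $220.58
State withholding: $895.56 × 0.09 = $80.60
SDI: $988.26 × 0.013 = $12.85
Medicare: only $128,421.76 − $127,621.13 = $800.63 of this check is subject → $800.63 × 0.0194 = $15.53
Employee stock purchase plan: $64.53
Total deductions = $45.76 + $46.94 + $220.58 + $80.60 + $12.85 + $15.53 + $64.53 = $486.79
Net pay = $988.26 − $486.79 = $501.47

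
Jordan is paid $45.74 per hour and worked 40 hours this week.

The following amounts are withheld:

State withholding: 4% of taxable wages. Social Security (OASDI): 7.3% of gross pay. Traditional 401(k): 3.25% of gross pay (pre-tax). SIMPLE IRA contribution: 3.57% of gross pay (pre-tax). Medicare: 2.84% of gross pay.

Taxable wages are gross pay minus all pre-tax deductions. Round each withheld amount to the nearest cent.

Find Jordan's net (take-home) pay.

$1,451.11

Gross pay: 40 × $45.74 = $1,829.60
SIMPLE IRA contribution: $1,829.60 × 0.0357 = $65.32
Traditional 401(k): $1,829.60 × 0.0325 = $59.46
Pre-tax total = $65.32 + $59.46 = $124.78
Taxable wages = $1,829.60 − $124.78 = $1,704.82
State withholding: $1,704.82 × 0.04 = $68.19
Social Security (OASDI): $1,829.60 × 0.073 = $133.56
Medicare: $1,829.60 × 0.0284 = $51.96
Total deductions = $65.32 + $59.46 + $68.19 + $133.56 + $51.96 = $378.49
Net pay = $1,829.60 − $378.49 = $1,451.11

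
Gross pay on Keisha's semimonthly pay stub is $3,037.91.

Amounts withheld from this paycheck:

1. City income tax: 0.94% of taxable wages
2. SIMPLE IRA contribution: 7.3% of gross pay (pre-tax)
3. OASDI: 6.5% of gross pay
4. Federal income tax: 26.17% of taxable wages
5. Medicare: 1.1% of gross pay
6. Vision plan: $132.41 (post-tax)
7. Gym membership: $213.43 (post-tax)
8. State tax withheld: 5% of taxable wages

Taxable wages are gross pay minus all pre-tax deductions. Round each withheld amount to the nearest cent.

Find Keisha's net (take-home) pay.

$1,335.16

SIMPLE IRA contribution: $3,037.91 × 0.073 = $221.77
Taxable wages = $3,037.91 − $221.77 = $2,816.14
State tax withheld: $2,816.14 × 0.05 = $140.81
Federal income tax: $2,816.14 × 0.2617 = $736.98
City income tax: $2,816.14 × 0.0094 = $26.47
OASDI: $3,037.91 × 0.065 = $197.46
Medicare: $3,037.91 × 0.011 = $33.42
Vision plan: $132.41
Gym membership: $213.43
Total deductions = $221.77 + $140.81 + $736.98 + $26.47 + $197.46 + $33.42 + $132.41 + $213.43 = $1,702.75
Net pay = $3,037.91 − $1,702.75 = $1,335.16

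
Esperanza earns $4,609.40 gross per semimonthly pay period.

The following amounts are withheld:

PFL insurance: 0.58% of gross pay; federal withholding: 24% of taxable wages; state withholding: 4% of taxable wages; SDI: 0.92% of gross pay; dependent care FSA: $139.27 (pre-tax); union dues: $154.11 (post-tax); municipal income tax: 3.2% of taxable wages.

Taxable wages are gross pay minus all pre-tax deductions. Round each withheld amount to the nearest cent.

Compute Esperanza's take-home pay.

$2,852.20

Dependent care FSA: $139.27
Taxable wages = $4,609.40 − $139.27 = $4,470.13
Municipal income tax: $4,470.13 × 0.032 = $143.04
State withholding: $4,470.13 × 0.04 = $178.81
Federal withholding: $4,470.13 × 0.24 = $1,072.83
SDI: $4,609.40 × 0.0092 = $42.41
PFL insurance: $4,609.40 × 0.0058 = $26.73
Union dues: $154.11
Total deductions = $139.27 + $143.04 + $178.81 + $1,072.83 + $42.41 + $26.73 + $154.11 = $1,757.20
Net pay = $4,609.40 − $1,757.20 = $2,852.20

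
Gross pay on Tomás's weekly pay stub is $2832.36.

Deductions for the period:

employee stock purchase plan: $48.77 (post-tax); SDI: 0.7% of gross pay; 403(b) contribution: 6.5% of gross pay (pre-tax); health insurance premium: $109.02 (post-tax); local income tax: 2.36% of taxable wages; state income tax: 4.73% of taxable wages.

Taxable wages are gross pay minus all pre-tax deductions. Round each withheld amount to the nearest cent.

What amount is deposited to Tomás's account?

403(b) contribution: $2832.36 × 0.065 = $184.10
Taxable wages = $2832.36 − $184.10 = $2648.26
State income tax: $2648.26 × 0.0473 = $125.26
Local income tax: $2648.26 × 0.0236 = $62.50
SDI: $2832.36 × 0.007 = $19.83
Health insurance premium: $109.02
Employee stock purchase plan: $48.77
Total deductions = $184.10 + $125.26 + $62.50 + $19.83 + $109.02 + $48.77 = $549.48
Net pay = $2832.36 − $549.48 = $2282.88

$2282.88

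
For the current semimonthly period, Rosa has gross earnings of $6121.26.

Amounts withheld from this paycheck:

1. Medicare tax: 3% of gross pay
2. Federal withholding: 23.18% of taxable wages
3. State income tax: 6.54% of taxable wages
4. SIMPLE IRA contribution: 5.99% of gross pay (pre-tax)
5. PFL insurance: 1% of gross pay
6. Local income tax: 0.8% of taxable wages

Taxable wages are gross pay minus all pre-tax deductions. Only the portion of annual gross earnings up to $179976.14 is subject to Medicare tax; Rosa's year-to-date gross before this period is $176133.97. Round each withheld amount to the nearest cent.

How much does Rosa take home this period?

SIMPLE IRA contribution: $6121.26 × 0.0599 = $366.66
Taxable wages = $6121.26 − $366.66 = $5754.60
State income tax: $5754.60 × 0.0654 = $376.35
Local income tax: $5754.60 × 0.008 = $46.04
Federal withholding: $5754.60 × 0.2318 = $1333.92
Medicare tax: only $179976.14 − $176133.97 = $3842.17 of this check is subject → $3842.17 × 0.03 = $115.27
PFL insurance: $6121.26 × 0.01 = $61.21
Total deductions = $366.66 + $376.35 + $46.04 + $1333.92 + $115.27 + $61.21 = $2299.45
Net pay = $6121.26 − $2299.45 = $3821.81

$3821.81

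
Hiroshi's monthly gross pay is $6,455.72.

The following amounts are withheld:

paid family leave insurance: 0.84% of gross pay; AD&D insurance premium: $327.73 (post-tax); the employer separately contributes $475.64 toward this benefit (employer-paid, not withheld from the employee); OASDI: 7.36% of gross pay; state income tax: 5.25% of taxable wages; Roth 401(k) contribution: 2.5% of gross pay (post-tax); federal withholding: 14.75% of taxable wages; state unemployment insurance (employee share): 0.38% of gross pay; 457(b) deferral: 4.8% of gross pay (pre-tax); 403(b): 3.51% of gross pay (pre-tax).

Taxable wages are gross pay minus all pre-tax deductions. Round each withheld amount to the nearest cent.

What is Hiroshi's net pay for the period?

$3,692.38

403(b): $6,455.72 × 0.0351 = $226.60
457(b) deferral: $6,455.72 × 0.048 = $309.87
Pre-tax total = $226.60 + $309.87 = $536.47
Taxable wages = $6,455.72 − $536.47 = $5,919.25
State income tax: $5,919.25 × 0.0525 = $310.76
Federal withholding: $5,919.25 × 0.1475 = $873.09
State unemployment insurance (employee share): $6,455.72 × 0.0038 = $24.53
OASDI: $6,455.72 × 0.0736 = $475.14
Paid family leave insurance: $6,455.72 × 0.0084 = $54.23
Roth 401(k) contribution: $6,455.72 × 0.025 = $161.39
AD&D insurance premium: $327.73
(Employer's $475.64 toward AD&D insurance premium is not withheld from the employee.)
Total deductions = $226.60 + $309.87 + $310.76 + $873.09 + $24.53 + $475.14 + $54.23 + $161.39 + $327.73 = $2,763.34
Net pay = $6,455.72 − $2,763.34 = $3,692.38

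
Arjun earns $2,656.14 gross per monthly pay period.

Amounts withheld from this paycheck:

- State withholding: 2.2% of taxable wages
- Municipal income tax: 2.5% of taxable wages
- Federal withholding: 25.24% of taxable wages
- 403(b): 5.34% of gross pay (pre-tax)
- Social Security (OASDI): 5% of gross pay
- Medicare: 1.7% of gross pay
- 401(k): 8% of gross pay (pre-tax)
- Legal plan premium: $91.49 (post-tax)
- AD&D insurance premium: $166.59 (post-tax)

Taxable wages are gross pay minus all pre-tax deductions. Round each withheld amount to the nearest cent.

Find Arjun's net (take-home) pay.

401(k): $2,656.14 × 0.08 = $212.49
403(b): $2,656.14 × 0.0534 = $141.84
Pre-tax total = $212.49 + $141.84 = $354.33
Taxable wages = $2,656.14 − $354.33 = $2,301.81
State withholding: $2,301.81 × 0.022 = $50.64
Municipal income tax: $2,301.81 × 0.025 = $57.55
Federal withholding: $2,301.81 × 0.2524 = $580.98
Social Security (OASDI): $2,656.14 × 0.05 = $132.81
Medicare: $2,656.14 × 0.017 = $45.15
Legal plan premium: $91.49
AD&D insurance premium: $166.59
Total deductions = $212.49 + $141.84 + $50.64 + $57.55 + $580.98 + $132.81 + $45.15 + $91.49 + $166.59 = $1,479.54
Net pay = $2,656.14 − $1,479.54 = $1,176.60

$1,176.60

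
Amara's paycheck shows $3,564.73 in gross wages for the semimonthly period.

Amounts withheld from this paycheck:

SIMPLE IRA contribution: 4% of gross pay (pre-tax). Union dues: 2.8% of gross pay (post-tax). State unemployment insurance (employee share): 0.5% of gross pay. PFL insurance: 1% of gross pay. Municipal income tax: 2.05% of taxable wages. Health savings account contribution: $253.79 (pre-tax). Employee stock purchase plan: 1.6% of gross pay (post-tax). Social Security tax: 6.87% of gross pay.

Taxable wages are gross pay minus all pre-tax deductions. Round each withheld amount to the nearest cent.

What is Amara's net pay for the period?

SIMPLE IRA contribution: $3,564.73 × 0.04 = $142.59
Health savings account contribution: $253.79
Pre-tax total = $142.59 + $253.79 = $396.38
Taxable wages = $3,564.73 − $396.38 = $3,168.35
Municipal income tax: $3,168.35 × 0.0205 = $64.95
PFL insurance: $3,564.73 × 0.01 = $35.65
Social Security tax: $3,564.73 × 0.0687 = $244.90
State unemployment insurance (employee share): $3,564.73 × 0.005 = $17.82
Union dues: $3,564.73 × 0.028 = $99.81
Employee stock purchase plan: $3,564.73 × 0.016 = $57.04
Total deductions = $142.59 + $253.79 + $64.95 + $35.65 + $244.90 + $17.82 + $99.81 + $57.04 = $916.55
Net pay = $3,564.73 − $916.55 = $2,648.18

$2,648.18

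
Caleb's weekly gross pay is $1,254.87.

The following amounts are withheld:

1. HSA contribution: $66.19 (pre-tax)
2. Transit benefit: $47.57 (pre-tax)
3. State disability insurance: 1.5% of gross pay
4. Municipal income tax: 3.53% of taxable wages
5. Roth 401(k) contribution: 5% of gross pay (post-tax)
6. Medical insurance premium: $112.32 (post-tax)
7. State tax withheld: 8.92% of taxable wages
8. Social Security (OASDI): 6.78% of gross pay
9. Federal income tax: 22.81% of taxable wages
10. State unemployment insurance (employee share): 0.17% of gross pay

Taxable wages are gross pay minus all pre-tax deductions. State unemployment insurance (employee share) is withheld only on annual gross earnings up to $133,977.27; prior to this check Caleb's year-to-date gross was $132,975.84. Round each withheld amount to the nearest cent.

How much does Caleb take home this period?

$458.09

Transit benefit: $47.57
HSA contribution: $66.19
Pre-tax total = $47.57 + $66.19 = $113.76
Taxable wages = $1,254.87 − $113.76 = $1,141.11
Municipal income tax: $1,141.11 × 0.0353 = $40.28
State tax withheld: $1,141.11 × 0.0892 = $101.79
Federal income tax: $1,141.11 × 0.2281 = $260.29
Social Security (OASDI): $1,254.87 × 0.0678 = $85.08
State disability insurance: $1,254.87 × 0.015 = $18.82
State unemployment insurance (employee share): only $133,977.27 − $132,975.84 = $1,001.43 of this check is subject → $1,001.43 × 0.0017 = $1.70
Roth 401(k) contribution: $1,254.87 × 0.05 = $62.74
Medical insurance premium: $112.32
Total deductions = $47.57 + $66.19 + $40.28 + $101.79 + $260.29 + $85.08 + $18.82 + $1.70 + $62.74 + $112.32 = $796.78
Net pay = $1,254.87 − $796.78 = $458.09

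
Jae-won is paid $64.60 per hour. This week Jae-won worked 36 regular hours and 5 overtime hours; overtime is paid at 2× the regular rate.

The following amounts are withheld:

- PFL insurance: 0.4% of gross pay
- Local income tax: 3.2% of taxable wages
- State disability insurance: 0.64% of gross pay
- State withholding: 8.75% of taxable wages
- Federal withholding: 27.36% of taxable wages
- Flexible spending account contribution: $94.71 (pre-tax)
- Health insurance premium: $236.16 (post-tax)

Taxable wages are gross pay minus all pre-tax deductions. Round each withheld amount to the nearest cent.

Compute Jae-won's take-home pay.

Regular pay: 36 × $64.60 = $2,325.60
Overtime pay: 5 × $64.60 × 2 = $646.00
Gross pay = $2,325.60 + $646.00 = $2,971.60
Flexible spending account contribution: $94.71
Taxable wages = $2,971.60 − $94.71 = $2,876.89
State withholding: $2,876.89 × 0.0875 = $251.73
Local income tax: $2,876.89 × 0.032 = $92.06
Federal withholding: $2,876.89 × 0.2736 = $787.12
PFL insurance: $2,971.60 × 0.004 = $11.89
State disability insurance: $2,971.60 × 0.0064 = $19.02
Health insurance premium: $236.16
Total deductions = $94.71 + $251.73 + $92.06 + $787.12 + $11.89 + $19.02 + $236.16 = $1,492.69
Net pay = $2,971.60 − $1,492.69 = $1,478.91

$1,478.91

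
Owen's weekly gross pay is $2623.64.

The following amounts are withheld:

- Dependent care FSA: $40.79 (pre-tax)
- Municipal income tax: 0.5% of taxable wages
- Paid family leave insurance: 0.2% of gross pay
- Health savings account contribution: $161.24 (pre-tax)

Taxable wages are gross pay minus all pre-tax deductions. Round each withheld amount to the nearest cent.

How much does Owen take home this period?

Dependent care FSA: $40.79
Health savings account contribution: $161.24
Pre-tax total = $40.79 + $161.24 = $202.03
Taxable wages = $2623.64 − $202.03 = $2421.61
Municipal income tax: $2421.61 × 0.005 = $12.11
Paid family leave insurance: $2623.64 × 0.002 = $5.25
Total deductions = $40.79 + $161.24 + $12.11 + $5.25 = $219.39
Net pay = $2623.64 − $219.39 = $2404.25

$2404.25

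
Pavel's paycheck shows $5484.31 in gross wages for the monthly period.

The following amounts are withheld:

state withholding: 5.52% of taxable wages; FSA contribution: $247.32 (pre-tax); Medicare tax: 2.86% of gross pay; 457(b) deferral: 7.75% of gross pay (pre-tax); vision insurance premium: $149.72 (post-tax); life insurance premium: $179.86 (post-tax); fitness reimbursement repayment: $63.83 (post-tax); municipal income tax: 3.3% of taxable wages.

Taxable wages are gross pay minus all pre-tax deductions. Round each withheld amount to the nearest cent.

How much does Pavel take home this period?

FSA contribution: $247.32
457(b) deferral: $5484.31 × 0.0775 = $425.03
Pre-tax total = $247.32 + $425.03 = $672.35
Taxable wages = $5484.31 − $672.35 = $4811.96
State withholding: $4811.96 × 0.0552 = $265.62
Municipal income tax: $4811.96 × 0.033 = $158.79
Medicare tax: $5484.31 × 0.0286 = $156.85
Vision insurance premium: $149.72
Fitness reimbursement repayment: $63.83
Life insurance premium: $179.86
Total deductions = $247.32 + $425.03 + $265.62 + $158.79 + $156.85 + $149.72 + $63.83 + $179.86 = $1647.02
Net pay = $5484.31 − $1647.02 = $3837.29

$3837.29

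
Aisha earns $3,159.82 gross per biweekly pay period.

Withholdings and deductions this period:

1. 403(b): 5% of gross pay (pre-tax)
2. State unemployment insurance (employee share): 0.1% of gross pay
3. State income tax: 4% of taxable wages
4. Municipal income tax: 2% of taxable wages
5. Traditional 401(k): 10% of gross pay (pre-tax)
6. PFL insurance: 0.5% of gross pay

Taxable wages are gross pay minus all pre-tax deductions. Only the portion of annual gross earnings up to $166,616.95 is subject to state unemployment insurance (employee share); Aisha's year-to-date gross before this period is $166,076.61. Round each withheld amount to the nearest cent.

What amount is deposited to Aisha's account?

$2,508.36

403(b): $3,159.82 × 0.05 = $157.99
Traditional 401(k): $3,159.82 × 0.1 = $315.98
Pre-tax total = $157.99 + $315.98 = $473.97
Taxable wages = $3,159.82 − $473.97 = $2,685.85
Municipal income tax: $2,685.85 × 0.02 = $53.72
State income tax: $2,685.85 × 0.04 = $107.43
State unemployment insurance (employee share): only $166,616.95 − $166,076.61 = $540.34 of this check is subject → $540.34 × 0.001 = $0.54
PFL insurance: $3,159.82 × 0.005 = $15.80
Total deductions = $157.99 + $315.98 + $53.72 + $107.43 + $0.54 + $15.80 = $651.46
Net pay = $3,159.82 − $651.46 = $2,508.36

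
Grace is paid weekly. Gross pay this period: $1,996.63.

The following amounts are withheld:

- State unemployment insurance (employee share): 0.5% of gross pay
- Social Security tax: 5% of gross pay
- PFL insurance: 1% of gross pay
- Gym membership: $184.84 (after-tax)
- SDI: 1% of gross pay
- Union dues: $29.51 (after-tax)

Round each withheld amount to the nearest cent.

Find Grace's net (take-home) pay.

State unemployment insurance (employee share): $1,996.63 × 0.005 = $9.98
PFL insurance: $1,996.63 × 0.01 = $19.97
Social Security tax: $1,996.63 × 0.05 = $99.83
SDI: $1,996.63 × 0.01 = $19.97
Gym membership: $184.84
Union dues: $29.51
Total deductions = $9.98 + $19.97 + $99.83 + $19.97 + $184.84 + $29.51 = $364.10
Net pay = $1,996.63 − $364.10 = $1,632.53

$1,632.53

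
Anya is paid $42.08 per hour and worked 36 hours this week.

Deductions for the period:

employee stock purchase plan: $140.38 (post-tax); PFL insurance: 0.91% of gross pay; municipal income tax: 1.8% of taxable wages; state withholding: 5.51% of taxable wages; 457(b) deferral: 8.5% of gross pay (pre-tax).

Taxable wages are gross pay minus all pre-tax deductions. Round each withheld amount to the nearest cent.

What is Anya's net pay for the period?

Gross pay: 36 × $42.08 = $1,514.88
457(b) deferral: $1,514.88 × 0.085 = $128.76
Taxable wages = $1,514.88 − $128.76 = $1,386.12
Municipal income tax: $1,386.12 × 0.018 = $24.95
State withholding: $1,386.12 × 0.0551 = $76.38
PFL insurance: $1,514.88 × 0.0091 = $13.79
Employee stock purchase plan: $140.38
Total deductions = $128.76 + $24.95 + $76.38 + $13.79 + $140.38 = $384.26
Net pay = $1,514.88 − $384.26 = $1,130.62

$1,130.62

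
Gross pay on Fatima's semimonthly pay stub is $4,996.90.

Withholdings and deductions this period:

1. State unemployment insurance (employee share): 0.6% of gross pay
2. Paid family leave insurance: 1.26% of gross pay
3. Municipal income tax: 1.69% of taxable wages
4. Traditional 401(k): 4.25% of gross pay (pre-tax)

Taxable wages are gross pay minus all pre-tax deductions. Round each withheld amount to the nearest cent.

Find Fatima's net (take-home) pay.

Traditional 401(k): $4,996.90 × 0.0425 = $212.37
Taxable wages = $4,996.90 − $212.37 = $4,784.53
Municipal income tax: $4,784.53 × 0.0169 = $80.86
Paid family leave insurance: $4,996.90 × 0.0126 = $62.96
State unemployment insurance (employee share): $4,996.90 × 0.006 = $29.98
Total deductions = $212.37 + $80.86 + $62.96 + $29.98 = $386.17
Net pay = $4,996.90 − $386.17 = $4,610.73

$4,610.73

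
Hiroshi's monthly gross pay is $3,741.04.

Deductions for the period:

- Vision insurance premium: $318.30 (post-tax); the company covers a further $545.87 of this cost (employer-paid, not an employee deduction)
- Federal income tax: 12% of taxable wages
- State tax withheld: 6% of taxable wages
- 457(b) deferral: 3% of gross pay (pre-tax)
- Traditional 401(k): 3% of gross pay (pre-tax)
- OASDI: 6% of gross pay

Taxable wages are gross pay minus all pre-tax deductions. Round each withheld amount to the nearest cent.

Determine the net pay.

Traditional 401(k): $3,741.04 × 0.03 = $112.23
457(b) deferral: $3,741.04 × 0.03 = $112.23
Pre-tax total = $112.23 + $112.23 = $224.46
Taxable wages = $3,741.04 − $224.46 = $3,516.58
Federal income tax: $3,516.58 × 0.12 = $421.99
State tax withheld: $3,516.58 × 0.06 = $210.99
OASDI: $3,741.04 × 0.06 = $224.46
Vision insurance premium: $318.30
(Employer's $545.87 toward vision insurance premium is not withheld from the employee.)
Total deductions = $112.23 + $112.23 + $421.99 + $210.99 + $224.46 + $318.30 = $1,400.20
Net pay = $3,741.04 − $1,400.20 = $2,340.84

$2,340.84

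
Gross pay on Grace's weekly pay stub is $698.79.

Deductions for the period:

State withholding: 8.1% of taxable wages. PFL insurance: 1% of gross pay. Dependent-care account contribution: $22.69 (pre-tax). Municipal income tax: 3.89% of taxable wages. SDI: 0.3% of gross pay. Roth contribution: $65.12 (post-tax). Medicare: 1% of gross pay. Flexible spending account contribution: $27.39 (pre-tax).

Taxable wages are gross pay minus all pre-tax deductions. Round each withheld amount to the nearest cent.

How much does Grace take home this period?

$489.73

Dependent-care account contribution: $22.69
Flexible spending account contribution: $27.39
Pre-tax total = $22.69 + $27.39 = $50.08
Taxable wages = $698.79 − $50.08 = $648.71
Municipal income tax: $648.71 × 0.0389 = $25.23
State withholding: $648.71 × 0.081 = $52.55
Medicare: $698.79 × 0.01 = $6.99
SDI: $698.79 × 0.003 = $2.10
PFL insurance: $698.79 × 0.01 = $6.99
Roth contribution: $65.12
Total deductions = $22.69 + $27.39 + $25.23 + $52.55 + $6.99 + $2.10 + $6.99 + $65.12 = $209.06
Net pay = $698.79 − $209.06 = $489.73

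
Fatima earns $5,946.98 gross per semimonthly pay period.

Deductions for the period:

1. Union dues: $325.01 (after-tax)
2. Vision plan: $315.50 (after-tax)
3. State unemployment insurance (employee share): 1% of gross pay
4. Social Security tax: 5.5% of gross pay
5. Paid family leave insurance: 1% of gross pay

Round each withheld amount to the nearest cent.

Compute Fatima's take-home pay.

Paid family leave insurance: $5,946.98 × 0.01 = $59.47
Social Security tax: $5,946.98 × 0.055 = $327.08
State unemployment insurance (employee share): $5,946.98 × 0.01 = $59.47
Union dues: $325.01
Vision plan: $315.50
Total deductions = $59.47 + $327.08 + $59.47 + $325.01 + $315.50 = $1,086.53
Net pay = $5,946.98 − $1,086.53 = $4,860.45

$4,860.45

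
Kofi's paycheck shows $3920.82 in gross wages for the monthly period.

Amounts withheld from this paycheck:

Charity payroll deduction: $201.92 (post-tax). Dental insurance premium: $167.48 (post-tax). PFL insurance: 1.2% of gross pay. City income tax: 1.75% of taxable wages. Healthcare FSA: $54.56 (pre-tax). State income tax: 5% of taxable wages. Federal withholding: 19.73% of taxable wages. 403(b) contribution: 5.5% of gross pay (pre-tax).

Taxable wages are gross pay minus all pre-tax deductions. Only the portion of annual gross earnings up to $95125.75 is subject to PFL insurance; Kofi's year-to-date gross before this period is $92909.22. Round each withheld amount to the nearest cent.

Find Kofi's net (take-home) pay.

$2287.92

403(b) contribution: $3920.82 × 0.055 = $215.65
Healthcare FSA: $54.56
Pre-tax total = $215.65 + $54.56 = $270.21
Taxable wages = $3920.82 − $270.21 = $3650.61
City income tax: $3650.61 × 0.0175 = $63.89
Federal withholding: $3650.61 × 0.1973 = $720.27
State income tax: $3650.61 × 0.05 = $182.53
PFL insurance: only $95125.75 − $92909.22 = $2216.53 of this check is subject → $2216.53 × 0.012 = $26.60
Charity payroll deduction: $201.92
Dental insurance premium: $167.48
Total deductions = $215.65 + $54.56 + $63.89 + $720.27 + $182.53 + $26.60 + $201.92 + $167.48 = $1632.90
Net pay = $3920.82 − $1632.90 = $2287.92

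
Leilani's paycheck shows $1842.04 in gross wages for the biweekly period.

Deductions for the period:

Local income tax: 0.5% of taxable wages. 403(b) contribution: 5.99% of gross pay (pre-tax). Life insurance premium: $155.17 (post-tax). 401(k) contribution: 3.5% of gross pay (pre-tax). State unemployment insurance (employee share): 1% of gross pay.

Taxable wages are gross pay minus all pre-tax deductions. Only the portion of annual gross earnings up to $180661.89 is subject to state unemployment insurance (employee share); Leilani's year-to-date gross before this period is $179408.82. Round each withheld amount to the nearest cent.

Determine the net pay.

$1491.19

401(k) contribution: $1842.04 × 0.035 = $64.47
403(b) contribution: $1842.04 × 0.0599 = $110.34
Pre-tax total = $64.47 + $110.34 = $174.81
Taxable wages = $1842.04 − $174.81 = $1667.23
Local income tax: $1667.23 × 0.005 = $8.34
State unemployment insurance (employee share): only $180661.89 − $179408.82 = $1253.07 of this check is subject → $1253.07 × 0.01 = $12.53
Life insurance premium: $155.17
Total deductions = $64.47 + $110.34 + $8.34 + $12.53 + $155.17 = $350.85
Net pay = $1842.04 − $350.85 = $1491.19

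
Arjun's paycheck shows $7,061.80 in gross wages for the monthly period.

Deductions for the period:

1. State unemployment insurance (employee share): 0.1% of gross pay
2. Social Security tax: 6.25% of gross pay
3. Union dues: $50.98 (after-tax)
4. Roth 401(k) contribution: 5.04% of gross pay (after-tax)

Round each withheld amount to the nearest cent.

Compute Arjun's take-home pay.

$6,206.49

State unemployment insurance (employee share): $7,061.80 × 0.001 = $7.06
Social Security tax: $7,061.80 × 0.0625 = $441.36
Roth 401(k) contribution: $7,061.80 × 0.0504 = $355.91
Union dues: $50.98
Total deductions = $7.06 + $441.36 + $355.91 + $50.98 = $855.31
Net pay = $7,061.80 − $855.31 = $6,206.49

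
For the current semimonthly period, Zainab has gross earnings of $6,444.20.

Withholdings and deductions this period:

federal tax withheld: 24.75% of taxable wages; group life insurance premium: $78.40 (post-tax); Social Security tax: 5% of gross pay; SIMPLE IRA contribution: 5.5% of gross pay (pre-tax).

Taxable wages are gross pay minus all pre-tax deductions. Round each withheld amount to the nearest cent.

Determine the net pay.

SIMPLE IRA contribution: $6,444.20 × 0.055 = $354.43
Taxable wages = $6,444.20 − $354.43 = $6,089.77
Federal tax withheld: $6,089.77 × 0.2475 = $1,507.22
Social Security tax: $6,444.20 × 0.05 = $322.21
Group life insurance premium: $78.40
Total deductions = $354.43 + $1,507.22 + $322.21 + $78.40 = $2,262.26
Net pay = $6,444.20 − $2,262.26 = $4,181.94

$4,181.94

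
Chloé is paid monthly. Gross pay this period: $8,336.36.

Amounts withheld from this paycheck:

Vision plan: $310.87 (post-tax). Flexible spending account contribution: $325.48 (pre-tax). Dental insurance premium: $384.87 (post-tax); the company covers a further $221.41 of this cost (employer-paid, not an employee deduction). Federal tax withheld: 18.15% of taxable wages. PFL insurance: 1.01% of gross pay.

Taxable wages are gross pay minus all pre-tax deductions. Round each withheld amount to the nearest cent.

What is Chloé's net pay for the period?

$5,776.97

Flexible spending account contribution: $325.48
Taxable wages = $8,336.36 − $325.48 = $8,010.88
Federal tax withheld: $8,010.88 × 0.1815 = $1,453.97
PFL insurance: $8,336.36 × 0.0101 = $84.20
Vision plan: $310.87
Dental insurance premium: $384.87
(Employer's $221.41 toward dental insurance premium is not withheld from the employee.)
Total deductions = $325.48 + $1,453.97 + $84.20 + $310.87 + $384.87 = $2,559.39
Net pay = $8,336.36 − $2,559.39 = $5,776.97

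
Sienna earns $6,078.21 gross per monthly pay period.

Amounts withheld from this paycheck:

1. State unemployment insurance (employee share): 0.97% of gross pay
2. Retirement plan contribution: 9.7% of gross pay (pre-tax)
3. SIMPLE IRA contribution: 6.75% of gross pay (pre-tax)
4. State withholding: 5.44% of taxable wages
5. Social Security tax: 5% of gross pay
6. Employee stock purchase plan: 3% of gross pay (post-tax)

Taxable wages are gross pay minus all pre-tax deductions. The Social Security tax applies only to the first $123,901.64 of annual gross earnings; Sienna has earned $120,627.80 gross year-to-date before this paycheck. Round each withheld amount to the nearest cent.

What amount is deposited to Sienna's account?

$4,397.08

Retirement plan contribution: $6,078.21 × 0.097 = $589.59
SIMPLE IRA contribution: $6,078.21 × 0.0675 = $410.28
Pre-tax total = $589.59 + $410.28 = $999.87
Taxable wages = $6,078.21 − $999.87 = $5,078.34
State withholding: $5,078.34 × 0.0544 = $276.26
Social Security tax: only $123,901.64 − $120,627.80 = $3,273.84 of this check is subject → $3,273.84 × 0.05 = $163.69
State unemployment insurance (employee share): $6,078.21 × 0.0097 = $58.96
Employee stock purchase plan: $6,078.21 × 0.03 = $182.35
Total deductions = $589.59 + $410.28 + $276.26 + $163.69 + $58.96 + $182.35 = $1,681.13
Net pay = $6,078.21 − $1,681.13 = $4,397.08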